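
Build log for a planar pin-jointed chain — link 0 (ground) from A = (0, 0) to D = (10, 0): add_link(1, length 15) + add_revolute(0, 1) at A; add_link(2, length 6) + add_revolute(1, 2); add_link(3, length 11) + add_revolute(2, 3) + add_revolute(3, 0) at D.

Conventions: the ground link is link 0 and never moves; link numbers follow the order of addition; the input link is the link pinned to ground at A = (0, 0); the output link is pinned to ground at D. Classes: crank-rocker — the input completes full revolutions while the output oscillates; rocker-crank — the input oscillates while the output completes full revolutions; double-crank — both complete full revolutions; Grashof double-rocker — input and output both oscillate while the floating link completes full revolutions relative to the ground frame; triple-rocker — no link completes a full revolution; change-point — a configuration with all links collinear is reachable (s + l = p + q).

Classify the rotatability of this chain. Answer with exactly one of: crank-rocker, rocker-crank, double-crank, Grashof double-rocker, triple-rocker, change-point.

lengths: ground=10, input=15, coupler=6, output=11
sorted: s=6 (shortest), l=15 (longest), p+q=21
s + l = 21 vs p + q = 21
s + l = p + q → change-point (collinear configuration reachable)

change-point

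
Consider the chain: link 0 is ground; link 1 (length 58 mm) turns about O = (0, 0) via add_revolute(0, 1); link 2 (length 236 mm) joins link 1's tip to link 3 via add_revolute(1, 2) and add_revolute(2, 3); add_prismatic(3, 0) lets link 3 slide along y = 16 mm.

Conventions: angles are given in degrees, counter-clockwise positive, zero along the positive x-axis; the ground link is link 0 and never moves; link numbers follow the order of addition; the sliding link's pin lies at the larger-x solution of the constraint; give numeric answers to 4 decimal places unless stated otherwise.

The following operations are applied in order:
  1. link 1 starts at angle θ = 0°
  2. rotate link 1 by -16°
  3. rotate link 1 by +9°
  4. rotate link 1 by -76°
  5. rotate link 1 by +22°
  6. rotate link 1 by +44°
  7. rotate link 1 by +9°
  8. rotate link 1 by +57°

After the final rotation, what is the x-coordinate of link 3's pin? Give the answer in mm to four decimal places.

geometry: r = 58 mm, L = 236 mm, e = 16 mm; θ starts at 0°
rotate link 1 by -16°: θ ← 0° -16° = -16°
rotate link 1 by +9°: θ ← -16° +9° = -7°
rotate link 1 by -76°: θ ← -7° -76° = -83°
rotate link 1 by +22°: θ ← -83° +22° = -61°
rotate link 1 by +44°: θ ← -61° +44° = -17°
rotate link 1 by +9°: θ ← -17° +9° = -8°
rotate link 1 by +57°: θ ← -8° +57° = 49°
crank pin P = (r cos θ, r sin θ) = (38.051424, 43.773156)
h = r sin θ − e = 43.773156 − 16 = 27.773156
x = r cos θ + √(L² − h²) = 38.051424 + 234.360090 = 272.411514

272.4115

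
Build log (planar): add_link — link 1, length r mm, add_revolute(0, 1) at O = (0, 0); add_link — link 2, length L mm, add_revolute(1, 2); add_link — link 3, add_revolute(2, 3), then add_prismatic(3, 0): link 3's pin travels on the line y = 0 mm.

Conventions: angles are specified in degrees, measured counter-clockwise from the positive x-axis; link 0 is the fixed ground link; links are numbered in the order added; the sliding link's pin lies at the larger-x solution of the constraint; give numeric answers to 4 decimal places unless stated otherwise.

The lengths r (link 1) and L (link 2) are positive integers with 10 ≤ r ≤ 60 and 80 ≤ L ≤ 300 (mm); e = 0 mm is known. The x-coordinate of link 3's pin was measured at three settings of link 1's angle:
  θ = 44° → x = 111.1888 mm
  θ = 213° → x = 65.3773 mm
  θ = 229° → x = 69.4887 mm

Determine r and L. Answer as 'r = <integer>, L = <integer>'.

constraint per measurement: (x − r cos θ)² + (r sin θ − e)² = L²
subtracting the θ₁ and θ₂ equations cancels the r² and L² terms:
r = (x₁² − x₂²) / (2[(x₁cos θ₁ + e sin θ₁) − (x₂cos θ₂ + e sin θ₂)]) = 30.0000 → r = 30
L² = (x₁ − r cos θ₁)² + (r sin θ₁ − e)² = 8463.9975 → L = 92.0000 → L = 92
check at θ₃=229°: x = 69.4887 (printed 69.4887) ✓

r = 30, L = 92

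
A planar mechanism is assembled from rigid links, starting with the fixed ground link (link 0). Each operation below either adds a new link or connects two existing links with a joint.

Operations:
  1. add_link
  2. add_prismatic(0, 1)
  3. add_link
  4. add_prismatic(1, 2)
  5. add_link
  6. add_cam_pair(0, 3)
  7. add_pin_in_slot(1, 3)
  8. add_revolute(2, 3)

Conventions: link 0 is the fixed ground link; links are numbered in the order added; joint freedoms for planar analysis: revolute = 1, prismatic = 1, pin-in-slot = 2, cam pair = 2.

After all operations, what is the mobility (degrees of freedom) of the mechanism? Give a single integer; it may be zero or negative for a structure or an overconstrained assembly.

link 0 = ground. State L|J1|J2 = 1|0|0
+link1  2|0|0
P(0,1) f=1→J1  2|1|0
+link2  3|1|0
P(1,2) f=1→J1  3|2|0
+link3  4|2|0
C(0,3) f=2→J2  4|2|1
PS(1,3) f=2→J2  4|2|2
R(2,3) f=1→J1  4|3|2
M = 3(4−1)−2·3−2 = 9−6−2 = 1

M = 1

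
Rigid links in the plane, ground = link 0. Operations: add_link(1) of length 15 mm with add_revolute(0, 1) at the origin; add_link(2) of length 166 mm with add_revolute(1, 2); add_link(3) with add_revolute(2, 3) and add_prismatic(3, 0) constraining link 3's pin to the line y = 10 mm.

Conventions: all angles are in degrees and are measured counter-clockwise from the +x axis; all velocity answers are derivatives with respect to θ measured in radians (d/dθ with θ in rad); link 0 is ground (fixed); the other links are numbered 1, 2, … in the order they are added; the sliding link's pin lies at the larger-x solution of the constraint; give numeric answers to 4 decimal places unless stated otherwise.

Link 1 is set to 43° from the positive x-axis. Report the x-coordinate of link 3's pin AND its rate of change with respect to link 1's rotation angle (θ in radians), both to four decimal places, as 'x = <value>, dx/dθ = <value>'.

geometry: r = 15 mm, L = 166 mm, e = 10 mm
crank pin P = (r cos θ, r sin θ) = (10.970306, 10.229975)
h = r sin θ − e = 10.229975 − 10 = 0.229975
x = r cos θ + √(L² − h²) = 10.970306 + 165.999841 = 176.970146
dx/dθ = −r sin θ − h·r cos θ/√(L² − h²) (θ in radians; h = 0.229975) = -10.245174

x = 176.9701, dx/dθ = -10.2452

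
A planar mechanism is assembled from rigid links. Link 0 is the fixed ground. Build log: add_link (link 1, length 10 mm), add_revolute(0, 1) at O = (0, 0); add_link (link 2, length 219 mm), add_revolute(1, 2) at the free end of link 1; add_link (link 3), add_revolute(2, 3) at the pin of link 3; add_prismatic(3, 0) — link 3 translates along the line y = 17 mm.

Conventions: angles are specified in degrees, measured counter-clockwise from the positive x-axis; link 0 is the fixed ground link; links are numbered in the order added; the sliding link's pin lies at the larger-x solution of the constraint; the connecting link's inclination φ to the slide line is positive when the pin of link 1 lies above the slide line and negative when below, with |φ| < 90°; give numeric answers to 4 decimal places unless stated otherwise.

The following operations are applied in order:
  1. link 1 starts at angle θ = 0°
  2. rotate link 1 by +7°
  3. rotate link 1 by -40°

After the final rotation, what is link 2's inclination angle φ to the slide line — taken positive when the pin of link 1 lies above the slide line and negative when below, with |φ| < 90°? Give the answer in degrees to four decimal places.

geometry: r = 10 mm, L = 219 mm, e = 17 mm; θ starts at 0°
rotate link 1 by +7°: θ ← 0° +7° = 7°
rotate link 1 by -40°: θ ← 7° -40° = -33°
h = r sin θ − e = -5.446390 − 17 = -22.446390
sin φ = h / L = -22.446390 / 219 = -0.10249493
φ = arcsin(-0.10249493) = -5.882858°

-5.8829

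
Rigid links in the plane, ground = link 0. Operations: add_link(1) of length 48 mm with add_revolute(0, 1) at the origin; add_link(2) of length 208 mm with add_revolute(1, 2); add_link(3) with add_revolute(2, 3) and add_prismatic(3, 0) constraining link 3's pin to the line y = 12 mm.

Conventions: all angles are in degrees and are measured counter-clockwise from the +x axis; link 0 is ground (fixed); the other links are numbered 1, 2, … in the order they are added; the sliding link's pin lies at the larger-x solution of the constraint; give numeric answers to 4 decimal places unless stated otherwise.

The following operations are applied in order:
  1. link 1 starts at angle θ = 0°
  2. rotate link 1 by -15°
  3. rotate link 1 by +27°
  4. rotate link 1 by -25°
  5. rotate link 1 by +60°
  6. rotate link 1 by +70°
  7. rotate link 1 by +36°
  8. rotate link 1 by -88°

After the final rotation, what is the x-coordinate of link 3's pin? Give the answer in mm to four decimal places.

geometry: r = 48 mm, L = 208 mm, e = 12 mm; θ starts at 0°
rotate link 1 by -15°: θ ← 0° -15° = -15°
rotate link 1 by +27°: θ ← -15° +27° = 12°
rotate link 1 by -25°: θ ← 12° -25° = -13°
rotate link 1 by +60°: θ ← -13° +60° = 47°
rotate link 1 by +70°: θ ← 47° +70° = 117°
rotate link 1 by +36°: θ ← 117° +36° = 153°
rotate link 1 by -88°: θ ← 153° -88° = 65°
crank pin P = (r cos θ, r sin θ) = (20.285677, 43.502774)
h = r sin θ − e = 43.502774 − 12 = 31.502774
x = r cos θ + √(L² − h²) = 20.285677 + 205.600523 = 225.886200

225.8862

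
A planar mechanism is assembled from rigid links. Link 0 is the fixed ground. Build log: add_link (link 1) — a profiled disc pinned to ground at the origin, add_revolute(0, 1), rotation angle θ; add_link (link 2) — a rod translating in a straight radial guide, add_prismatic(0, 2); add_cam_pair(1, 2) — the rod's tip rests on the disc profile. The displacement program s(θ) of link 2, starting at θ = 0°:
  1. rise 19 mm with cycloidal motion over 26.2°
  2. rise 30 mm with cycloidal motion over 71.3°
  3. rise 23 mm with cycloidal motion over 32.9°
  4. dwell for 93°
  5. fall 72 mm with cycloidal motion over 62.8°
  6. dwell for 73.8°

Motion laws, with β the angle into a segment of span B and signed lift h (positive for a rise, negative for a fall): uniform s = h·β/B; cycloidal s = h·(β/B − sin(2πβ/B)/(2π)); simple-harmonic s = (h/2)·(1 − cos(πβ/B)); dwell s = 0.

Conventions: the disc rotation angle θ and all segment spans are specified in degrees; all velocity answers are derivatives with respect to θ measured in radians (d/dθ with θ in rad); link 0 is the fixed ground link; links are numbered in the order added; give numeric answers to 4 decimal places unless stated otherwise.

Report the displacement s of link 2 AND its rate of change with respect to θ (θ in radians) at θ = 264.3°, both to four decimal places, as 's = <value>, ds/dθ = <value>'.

seg 1 [0°–26.2°] cycloidal, h=19: full span → s += 19 → s = 19.0000
seg 2 [26.2°–97.5°] cycloidal, h=30: full span → s += 30 → s = 49.0000
seg 3 [97.5°–130.4°] cycloidal, h=23: full span → s += 23 → s = 72.0000
seg 4 [130.4°–223.4°] dwell: s stays 72.0000
seg 5 [223.4°–286.2°] cycloidal, h=-72: θ=264.3° here. β=40.9, B=62.8. -72·(0.6513 − sin(2π·0.6513)/(2π)) = -56.2160 → s = 15.7840
velocity in seg [223.4°–286.2°] (cycloidal), θ in radians: β = 40.9° = 0.7138 rad, B = 62.8° = 1.0961 rad; ds/dθ = (h/B)(1 − cos(2πβ/B)) = ((-72)/1.0961)(1 − cos(2π·0.6513)) = -103.874107 mm/rad

s = 15.7840, ds/dθ = -103.8741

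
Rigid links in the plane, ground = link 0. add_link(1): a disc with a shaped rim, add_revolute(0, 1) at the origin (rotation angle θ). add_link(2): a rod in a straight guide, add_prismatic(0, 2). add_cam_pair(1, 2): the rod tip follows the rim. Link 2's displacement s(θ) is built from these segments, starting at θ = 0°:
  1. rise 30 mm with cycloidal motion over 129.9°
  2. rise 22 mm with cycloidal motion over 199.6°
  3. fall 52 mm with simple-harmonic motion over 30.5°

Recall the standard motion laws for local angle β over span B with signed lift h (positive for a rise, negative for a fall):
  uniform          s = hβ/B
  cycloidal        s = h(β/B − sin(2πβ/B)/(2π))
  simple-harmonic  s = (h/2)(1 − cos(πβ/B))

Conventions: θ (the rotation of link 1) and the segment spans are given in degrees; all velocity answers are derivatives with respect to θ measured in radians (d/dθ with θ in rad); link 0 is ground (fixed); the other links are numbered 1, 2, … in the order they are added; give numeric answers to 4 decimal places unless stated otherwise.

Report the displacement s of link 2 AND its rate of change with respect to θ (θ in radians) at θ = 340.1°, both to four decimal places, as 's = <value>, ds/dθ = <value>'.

segment 1 (0° to 129.9°, cycloidal, h = 30) is passed completely: s = 0.0000 + (30) = 30.0000
segment 2 (129.9° to 329.5°, cycloidal, h = 22) is passed completely: s = 30.0000 + (22) = 52.0000
θ = 340.1° falls in segment 3 (329.5° to 360°, simple-harmonic, h = -52): β = 340.1 − 329.5 = 10.6°, B = 30.5°; Δs = -52/2·(1 − cos(π·0.3475)) = -14.0176; s = 52.0000 − 14.0176 = 37.9824
velocity in seg [329.5°–360°] (simple-harmonic), θ in radians: β = 10.6° = 0.1850 rad, B = 30.5° = 0.5323 rad; ds/dθ = (πh/(2B)) sin(πβ/B) = (π·(-52)/(2·0.5323)) sin(π·0.3475) = -136.176153 mm/rad

s = 37.9824, ds/dθ = -136.1762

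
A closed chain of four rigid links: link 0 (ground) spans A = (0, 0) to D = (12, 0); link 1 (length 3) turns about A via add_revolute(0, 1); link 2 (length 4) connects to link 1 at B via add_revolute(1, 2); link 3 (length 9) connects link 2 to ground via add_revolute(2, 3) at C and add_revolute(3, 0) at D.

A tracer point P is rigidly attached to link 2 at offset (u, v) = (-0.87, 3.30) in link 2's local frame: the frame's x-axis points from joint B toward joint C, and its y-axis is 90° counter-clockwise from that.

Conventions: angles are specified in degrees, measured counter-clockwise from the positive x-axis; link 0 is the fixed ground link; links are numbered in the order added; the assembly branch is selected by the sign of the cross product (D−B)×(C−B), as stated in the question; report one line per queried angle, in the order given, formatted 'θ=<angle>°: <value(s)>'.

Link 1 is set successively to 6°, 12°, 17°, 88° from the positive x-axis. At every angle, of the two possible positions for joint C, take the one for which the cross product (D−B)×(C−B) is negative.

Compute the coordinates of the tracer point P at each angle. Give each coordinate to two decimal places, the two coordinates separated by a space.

A=(0,0), D=(12.00,0)
θ=6°: B = A + 3.00·(cos6°, sin6°) = (2.9836, 0.3136)
θ=6°: |BD| = 9.0219
θ=6°: circle(B,4.00) ∩ circle(D,9.00): a=0.9086, h=3.8954
θ=6°:   candidates: C₊=(4.0270,4.1751) cross=35.144; C₋=(3.7562,-3.6111) cross=-35.144
θ=6°:   branch - wants cross < 0 → take C=(3.7562,-3.6111) (cross=-35.144)
θ=6°: ex = (C−B)/|BC| = (0.1932,-0.9812); ey = (0.9812,0.1932)
θ=6°: P = B + -0.87·ex + 3.30·ey = (6.0534,1.8046)
θ=12°: B = A + 3.00·(cos12°, sin12°) = (2.9344, 0.6237)
θ=12°: |BD| = 9.0870
θ=12°: circle(B,4.00) ∩ circle(D,9.00): a=0.9670, h=3.8814
θ=12°:   candidates: C₊=(4.1655,4.4296) cross=35.270; C₋=(3.6327,-3.3148) cross=-35.270
θ=12°:   branch - wants cross < 0 → take C=(3.6327,-3.3148) (cross=-35.270)
θ=12°: ex = (C−B)/|BC| = (0.1746,-0.9846); ey = (0.9846,0.1746)
θ=12°: P = B + -0.87·ex + 3.30·ey = (6.0319,2.0564)
θ=17°: B = A + 3.00·(cos17°, sin17°) = (2.8689, 0.8771)
θ=17°: |BD| = 9.1731
θ=17°: circle(B,4.00) ∩ circle(D,9.00): a=1.0436, h=3.8615
θ=17°:   candidates: C₊=(4.2770,4.6211) cross=35.422; C₋=(3.5385,-3.0664) cross=-35.422
θ=17°:   branch - wants cross < 0 → take C=(3.5385,-3.0664) (cross=-35.422)
θ=17°: ex = (C−B)/|BC| = (0.1674,-0.9859); ey = (0.9859,0.1674)
θ=17°: P = B + -0.87·ex + 3.30·ey = (5.9767,2.2872)
θ=88°: B = A + 3.00·(cos88°, sin88°) = (0.1047, 2.9982)
θ=88°: |BD| = 12.2673
θ=88°: circle(B,4.00) ∩ circle(D,9.00): a=3.4843, h=1.9645
θ=88°:   candidates: C₊=(3.9635,4.0515) cross=24.099; C₋=(3.0032,0.2416) cross=-24.099
θ=88°:   branch - wants cross < 0 → take C=(3.0032,0.2416) (cross=-24.099)
θ=88°: ex = (C−B)/|BC| = (0.7246,-0.6891); ey = (0.6891,0.7246)
θ=88°: P = B + -0.87·ex + 3.30·ey = (1.7484,5.9890)

θ=6°: 6.05 1.80
θ=12°: 6.03 2.06
θ=17°: 5.98 2.29
θ=88°: 1.75 5.99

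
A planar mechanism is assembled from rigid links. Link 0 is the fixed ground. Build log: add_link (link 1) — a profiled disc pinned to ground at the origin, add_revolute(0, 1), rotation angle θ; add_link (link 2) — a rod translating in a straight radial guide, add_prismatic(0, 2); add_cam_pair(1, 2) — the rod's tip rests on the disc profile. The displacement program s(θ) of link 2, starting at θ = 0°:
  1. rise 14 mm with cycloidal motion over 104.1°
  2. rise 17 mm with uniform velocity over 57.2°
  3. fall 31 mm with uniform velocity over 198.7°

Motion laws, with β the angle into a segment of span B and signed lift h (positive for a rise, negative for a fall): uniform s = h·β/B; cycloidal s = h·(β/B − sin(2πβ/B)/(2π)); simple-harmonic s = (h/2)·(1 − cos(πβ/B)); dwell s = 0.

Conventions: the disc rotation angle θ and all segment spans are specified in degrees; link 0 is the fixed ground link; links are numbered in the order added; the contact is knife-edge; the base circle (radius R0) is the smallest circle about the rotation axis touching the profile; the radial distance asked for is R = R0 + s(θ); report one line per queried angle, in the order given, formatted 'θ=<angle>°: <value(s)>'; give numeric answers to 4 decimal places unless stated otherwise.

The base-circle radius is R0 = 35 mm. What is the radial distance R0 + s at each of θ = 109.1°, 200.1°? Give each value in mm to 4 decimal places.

seg 1 [0°–104.1°] cycloidal, h=14: full span → s += 14 → s = 14.0000
seg 2 [104.1°–161.3°] uniform, h=17: θ=109.1° here. β=5, B=57.2. 17·5/57.2 = 1.4860 → s = 15.4860
seg 2 [104.1°–161.3°] uniform, h=17: full span → s += 17 → s = 31.0000
seg 3 [161.3°–360°] uniform, h=-31: θ=200.1° here. β=38.8, B=198.7. -31·38.8/198.7 = -6.0533 → s = 24.9467
θ=109.1°: R = R0 + s = 35 + 15.4860 = 50.4860
θ=200.1°: R = R0 + s = 35 + 24.9467 = 59.9467

θ=109.1°: 50.4860
θ=200.1°: 59.9467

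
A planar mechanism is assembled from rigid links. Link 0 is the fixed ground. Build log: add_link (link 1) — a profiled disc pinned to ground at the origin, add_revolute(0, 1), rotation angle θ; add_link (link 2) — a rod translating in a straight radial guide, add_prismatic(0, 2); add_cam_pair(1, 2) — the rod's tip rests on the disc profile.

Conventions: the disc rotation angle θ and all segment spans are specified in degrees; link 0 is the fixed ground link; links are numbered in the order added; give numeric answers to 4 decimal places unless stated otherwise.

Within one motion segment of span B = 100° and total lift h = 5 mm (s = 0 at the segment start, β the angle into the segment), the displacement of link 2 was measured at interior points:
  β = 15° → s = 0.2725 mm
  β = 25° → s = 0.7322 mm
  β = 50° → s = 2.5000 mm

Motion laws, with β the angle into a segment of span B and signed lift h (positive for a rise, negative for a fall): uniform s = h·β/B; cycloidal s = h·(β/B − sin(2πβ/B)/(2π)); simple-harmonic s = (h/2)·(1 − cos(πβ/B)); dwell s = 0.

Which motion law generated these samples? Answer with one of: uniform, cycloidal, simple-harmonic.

candidates at β/B = r: uniform s = h·r (linear in β); cycloidal s = h·(r − sin(2πr)/(2π)); simple-harmonic s = (h/2)(1 − cos(πr))
β=15°: printed 0.2725 | uniform 0.7500, cycloidal 0.1062, simple-harmonic 0.2725
β=25°: printed 0.7322 | uniform 1.2500, cycloidal 0.4542, simple-harmonic 0.7322
β=50°: printed 2.5000 | uniform 2.5000, cycloidal 2.5000, simple-harmonic 2.5000
only one law matches every sample → simple-harmonic

simple-harmonic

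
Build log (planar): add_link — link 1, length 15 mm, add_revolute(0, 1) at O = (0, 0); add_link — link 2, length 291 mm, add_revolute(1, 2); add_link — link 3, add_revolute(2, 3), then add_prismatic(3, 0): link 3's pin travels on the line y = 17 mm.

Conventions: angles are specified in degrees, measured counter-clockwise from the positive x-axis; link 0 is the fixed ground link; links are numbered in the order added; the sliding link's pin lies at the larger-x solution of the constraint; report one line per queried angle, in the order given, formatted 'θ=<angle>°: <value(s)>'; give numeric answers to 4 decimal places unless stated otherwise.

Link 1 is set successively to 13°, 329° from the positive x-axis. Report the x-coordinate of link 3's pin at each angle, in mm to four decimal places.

geometry: r = 15 mm, L = 291 mm, e = 17 mm
θ=13°: crank pin P = (r cos θ, r sin θ) = (14.615551, 3.374266)
θ=13°: h = r sin θ − e = 3.374266 − 17 = -13.625734
θ=13°: x = r cos θ + √(L² − h²) = 14.615551 + 290.680820 = 305.296371
θ=329°: crank pin P = (r cos θ, r sin θ) = (12.857510, -7.725571)
θ=329°: h = r sin θ − e = -7.725571 − 17 = -24.725571
θ=329°: x = r cos θ + √(L² − h²) = 12.857510 + 289.947661 = 302.805171

θ=13°: 305.2964
θ=329°: 302.8052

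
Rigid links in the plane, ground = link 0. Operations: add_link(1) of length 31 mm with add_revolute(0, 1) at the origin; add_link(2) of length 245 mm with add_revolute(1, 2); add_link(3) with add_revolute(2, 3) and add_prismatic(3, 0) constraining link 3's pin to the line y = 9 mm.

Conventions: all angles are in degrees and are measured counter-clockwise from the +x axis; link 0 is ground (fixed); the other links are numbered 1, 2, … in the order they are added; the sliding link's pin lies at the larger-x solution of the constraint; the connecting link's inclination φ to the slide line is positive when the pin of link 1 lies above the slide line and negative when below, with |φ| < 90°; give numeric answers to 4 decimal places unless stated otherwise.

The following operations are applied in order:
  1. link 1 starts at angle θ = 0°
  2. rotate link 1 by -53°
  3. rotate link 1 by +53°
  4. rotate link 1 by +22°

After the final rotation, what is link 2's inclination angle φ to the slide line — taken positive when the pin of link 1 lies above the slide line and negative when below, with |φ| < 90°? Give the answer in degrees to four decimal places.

geometry: r = 31 mm, L = 245 mm, e = 9 mm; θ starts at 0°
rotate link 1 by -53°: θ ← 0° -53° = -53°
rotate link 1 by +53°: θ ← -53° +53° = 0°
rotate link 1 by +22°: θ ← 0° +22° = 22°
h = r sin θ − e = 11.612804 − 9 = 2.612804
sin φ = h / L = 2.612804 / 245 = 0.01066451
φ = arcsin(0.01066451) = 0.611043°

0.6110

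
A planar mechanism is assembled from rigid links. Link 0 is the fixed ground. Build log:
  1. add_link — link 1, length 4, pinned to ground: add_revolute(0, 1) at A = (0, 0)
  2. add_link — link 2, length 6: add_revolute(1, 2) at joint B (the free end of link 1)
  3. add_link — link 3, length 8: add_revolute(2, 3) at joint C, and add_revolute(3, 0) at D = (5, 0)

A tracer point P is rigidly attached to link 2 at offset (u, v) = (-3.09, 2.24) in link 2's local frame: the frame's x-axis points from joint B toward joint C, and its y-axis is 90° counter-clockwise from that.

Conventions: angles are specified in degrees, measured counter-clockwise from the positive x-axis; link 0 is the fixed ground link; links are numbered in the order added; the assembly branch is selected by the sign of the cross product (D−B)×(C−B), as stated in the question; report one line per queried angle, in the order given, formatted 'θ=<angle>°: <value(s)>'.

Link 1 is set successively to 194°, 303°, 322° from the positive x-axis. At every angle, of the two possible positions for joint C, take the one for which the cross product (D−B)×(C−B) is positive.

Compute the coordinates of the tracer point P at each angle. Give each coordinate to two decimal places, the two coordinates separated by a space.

A=(0,0), D=(5.00,0)
θ=194°: B = A + 4.00·(cos194°, sin194°) = (-3.8812, -0.9677)
θ=194°: |BD| = 8.9337
θ=194°: circle(B,6.00) ∩ circle(D,8.00): a=2.8998, h=5.2527
θ=194°:   candidates: C₊=(-1.5674,4.5682) cross=46.927; C₋=(-0.4295,-5.8754) cross=-46.927
θ=194°:   branch + wants cross > 0 → take C=(-1.5674,4.5682) (cross=46.927)
θ=194°: ex = (C−B)/|BC| = (0.3856,0.9227); ey = (-0.9227,0.3856)
θ=194°: P = B + -3.09·ex + 2.24·ey = (-7.1395,-2.9549)
θ=303°: B = A + 4.00·(cos303°, sin303°) = (2.1786, -3.3547)
θ=303°: |BD| = 4.3834
θ=303°: circle(B,6.00) ∩ circle(D,8.00): a=-1.0021, h=5.9157
θ=303°:   candidates: C₊=(-2.9938,-0.3139) cross=25.931; C₋=(6.0609,-7.9293) cross=-25.931
θ=303°:   branch + wants cross > 0 → take C=(-2.9938,-0.3139) (cross=25.931)
θ=303°: ex = (C−B)/|BC| = (-0.8621,0.5068); ey = (-0.5068,-0.8621)
θ=303°: P = B + -3.09·ex + 2.24·ey = (3.7071,-6.8517)
θ=322°: B = A + 4.00·(cos322°, sin322°) = (3.1520, -2.4626)
θ=322°: |BD| = 3.0789
θ=322°: circle(B,6.00) ∩ circle(D,8.00): a=-3.0076, h=5.1917
θ=322°:   candidates: C₊=(-2.8057,-1.7522) cross=15.985; C₋=(5.4994,-7.9844) cross=-15.985
θ=322°:   branch + wants cross > 0 → take C=(-2.8057,-1.7522) (cross=15.985)
θ=322°: ex = (C−B)/|BC| = (-0.9930,0.1184); ey = (-0.1184,-0.9930)
θ=322°: P = B + -3.09·ex + 2.24·ey = (5.9551,-5.0528)

θ=194°: -7.14 -2.95
θ=303°: 3.71 -6.85
θ=322°: 5.96 -5.05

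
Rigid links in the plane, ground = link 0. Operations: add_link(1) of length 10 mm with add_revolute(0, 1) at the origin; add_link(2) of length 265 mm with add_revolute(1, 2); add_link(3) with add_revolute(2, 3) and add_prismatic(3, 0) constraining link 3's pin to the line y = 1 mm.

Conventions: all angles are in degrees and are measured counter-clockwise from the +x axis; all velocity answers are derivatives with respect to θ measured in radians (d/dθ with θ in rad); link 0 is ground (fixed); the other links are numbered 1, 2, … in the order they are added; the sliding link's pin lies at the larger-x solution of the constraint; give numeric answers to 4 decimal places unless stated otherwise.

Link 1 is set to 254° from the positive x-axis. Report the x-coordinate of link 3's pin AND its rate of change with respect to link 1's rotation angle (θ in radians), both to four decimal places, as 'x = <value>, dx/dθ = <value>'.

geometry: r = 10 mm, L = 265 mm, e = 1 mm
crank pin P = (r cos θ, r sin θ) = (-2.756374, -9.612617)
h = r sin θ − e = -9.612617 − 1 = -10.612617
x = r cos θ + √(L² − h²) = -2.756374 + 264.787410 = 262.031036
dx/dθ = −r sin θ − h·r cos θ/√(L² − h²) (θ in radians; h = -10.612617) = 9.502142

x = 262.0310, dx/dθ = 9.5021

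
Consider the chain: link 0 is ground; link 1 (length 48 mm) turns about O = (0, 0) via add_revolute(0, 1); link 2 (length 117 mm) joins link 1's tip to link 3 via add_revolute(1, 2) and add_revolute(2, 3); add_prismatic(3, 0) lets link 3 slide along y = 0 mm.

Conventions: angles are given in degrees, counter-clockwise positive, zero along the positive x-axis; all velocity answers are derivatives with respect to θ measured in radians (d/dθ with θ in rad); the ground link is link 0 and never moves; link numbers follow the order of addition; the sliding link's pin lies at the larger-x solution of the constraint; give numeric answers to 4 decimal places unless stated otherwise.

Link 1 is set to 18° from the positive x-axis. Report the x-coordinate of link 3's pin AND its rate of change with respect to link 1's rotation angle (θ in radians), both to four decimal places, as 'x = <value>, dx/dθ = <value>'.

geometry: r = 48 mm, L = 117 mm, e = 0 mm
crank pin P = (r cos θ, r sin θ) = (45.650713, 14.832816)
h = r sin θ − e = 14.832816 − 0 = 14.832816
x = r cos θ + √(L² − h²) = 45.650713 + 116.055967 = 161.706680
dx/dθ = −r sin θ − h·r cos θ/√(L² − h²) (θ in radians; h = 14.832816) = -20.667316

x = 161.7067, dx/dθ = -20.6673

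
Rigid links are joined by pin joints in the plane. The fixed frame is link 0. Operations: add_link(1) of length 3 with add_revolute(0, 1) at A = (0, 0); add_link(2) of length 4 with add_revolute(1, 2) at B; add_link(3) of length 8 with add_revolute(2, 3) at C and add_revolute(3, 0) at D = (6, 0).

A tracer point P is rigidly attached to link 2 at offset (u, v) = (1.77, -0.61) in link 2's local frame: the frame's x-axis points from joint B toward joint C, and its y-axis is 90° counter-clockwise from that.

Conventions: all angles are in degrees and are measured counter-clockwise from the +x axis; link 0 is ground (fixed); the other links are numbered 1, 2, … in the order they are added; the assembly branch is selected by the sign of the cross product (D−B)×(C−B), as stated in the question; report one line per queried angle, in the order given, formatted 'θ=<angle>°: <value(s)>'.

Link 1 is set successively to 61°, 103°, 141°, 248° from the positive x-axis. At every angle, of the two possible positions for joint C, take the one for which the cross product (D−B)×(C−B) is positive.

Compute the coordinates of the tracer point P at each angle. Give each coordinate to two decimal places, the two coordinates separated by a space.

A=(0,0), D=(6.00,0)
θ=61°: B = A + 3.00·(cos61°, sin61°) = (1.4544, 2.6239)
θ=61°: |BD| = 5.2485
θ=61°: circle(B,4.00) ∩ circle(D,8.00): a=-1.9485, h=3.4933
θ=61°:   candidates: C₊=(1.5133,6.6234) cross=18.335; C₋=(-1.9795,0.5725) cross=-18.335
θ=61°:   branch + wants cross > 0 → take C=(1.5133,6.6234) (cross=18.335)
θ=61°: ex = (C−B)/|BC| = (0.0147,0.9999); ey = (-0.9999,0.0147)
θ=61°: P = B + 1.77·ex + -0.61·ey = (2.0904,4.3847)
θ=103°: B = A + 3.00·(cos103°, sin103°) = (-0.6749, 2.9231)
θ=103°: |BD| = 7.2869
θ=103°: circle(B,4.00) ∩ circle(D,8.00): a=0.3498, h=3.9847
θ=103°:   candidates: C₊=(1.2440,6.4328) cross=29.036; C₋=(-1.9529,-0.8672) cross=-29.036
θ=103°:   branch + wants cross > 0 → take C=(1.2440,6.4328) (cross=29.036)
θ=103°: ex = (C−B)/|BC| = (0.4797,0.8774); ey = (-0.8774,0.4797)
θ=103°: P = B + 1.77·ex + -0.61·ey = (0.7095,4.1835)
θ=141°: B = A + 3.00·(cos141°, sin141°) = (-2.3314, 1.8880)
θ=141°: |BD| = 8.5427
θ=141°: circle(B,4.00) ∩ circle(D,8.00): a=1.4619, h=3.7233
θ=141°:   candidates: C₊=(-0.0828,5.1961) cross=31.807; C₋=(-1.7285,-2.0663) cross=-31.807
θ=141°:   branch + wants cross > 0 → take C=(-0.0828,5.1961) (cross=31.807)
θ=141°: ex = (C−B)/|BC| = (0.5622,0.8270); ey = (-0.8270,0.5622)
θ=141°: P = B + 1.77·ex + -0.61·ey = (-0.8319,3.0089)
θ=248°: B = A + 3.00·(cos248°, sin248°) = (-1.1238, -2.7816)
θ=248°: |BD| = 7.6476
θ=248°: circle(B,4.00) ∩ circle(D,8.00): a=0.6856, h=3.9408
θ=248°:   candidates: C₊=(-1.9185,1.1387) cross=30.138; C₋=(0.9481,-6.2031) cross=-30.138
θ=248°:   branch + wants cross > 0 → take C=(-1.9185,1.1387) (cross=30.138)
θ=248°: ex = (C−B)/|BC| = (-0.1987,0.9801); ey = (-0.9801,-0.1987)
θ=248°: P = B + 1.77·ex + -0.61·ey = (-0.8776,-0.9256)

θ=61°: 2.09 4.38
θ=103°: 0.71 4.18
θ=141°: -0.83 3.01
θ=248°: -0.88 -0.93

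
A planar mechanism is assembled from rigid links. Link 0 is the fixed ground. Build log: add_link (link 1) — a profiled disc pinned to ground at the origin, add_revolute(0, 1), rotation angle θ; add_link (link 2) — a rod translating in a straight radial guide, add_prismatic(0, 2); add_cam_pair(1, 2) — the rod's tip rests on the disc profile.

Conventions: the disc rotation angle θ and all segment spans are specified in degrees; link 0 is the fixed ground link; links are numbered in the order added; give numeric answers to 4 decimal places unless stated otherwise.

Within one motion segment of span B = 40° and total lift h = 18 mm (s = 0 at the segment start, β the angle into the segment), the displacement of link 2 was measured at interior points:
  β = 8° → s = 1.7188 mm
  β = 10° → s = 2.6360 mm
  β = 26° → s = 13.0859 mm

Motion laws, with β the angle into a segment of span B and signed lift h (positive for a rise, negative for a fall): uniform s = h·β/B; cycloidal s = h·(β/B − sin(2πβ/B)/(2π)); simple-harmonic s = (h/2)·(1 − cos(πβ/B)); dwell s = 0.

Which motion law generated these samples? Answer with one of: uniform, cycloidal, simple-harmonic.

candidates at β/B = r: uniform s = h·r (linear in β); cycloidal s = h·(r − sin(2πr)/(2π)); simple-harmonic s = (h/2)(1 − cos(πr))
β=8°: printed 1.7188 | uniform 3.6000, cycloidal 0.8754, simple-harmonic 1.7188
β=10°: printed 2.6360 | uniform 4.5000, cycloidal 1.6352, simple-harmonic 2.6360
β=26°: printed 13.0859 | uniform 11.7000, cycloidal 14.0177, simple-harmonic 13.0859
only one law matches every sample → simple-harmonic

simple-harmonic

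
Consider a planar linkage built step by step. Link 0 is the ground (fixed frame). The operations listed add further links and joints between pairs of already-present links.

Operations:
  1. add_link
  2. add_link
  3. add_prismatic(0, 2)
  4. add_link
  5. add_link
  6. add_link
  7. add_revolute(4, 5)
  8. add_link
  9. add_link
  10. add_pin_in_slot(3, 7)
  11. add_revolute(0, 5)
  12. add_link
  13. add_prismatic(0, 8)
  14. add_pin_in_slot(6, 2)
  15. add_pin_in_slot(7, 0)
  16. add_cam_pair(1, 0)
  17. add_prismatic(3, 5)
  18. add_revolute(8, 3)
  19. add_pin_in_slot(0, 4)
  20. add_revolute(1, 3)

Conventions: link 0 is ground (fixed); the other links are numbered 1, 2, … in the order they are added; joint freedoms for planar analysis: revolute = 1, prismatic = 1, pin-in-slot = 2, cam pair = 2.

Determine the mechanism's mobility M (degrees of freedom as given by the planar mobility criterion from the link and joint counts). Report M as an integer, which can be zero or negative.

L=1 J1=0 J2=0
add link → L=2 J1=0 J2=0
add link → L=3 J1=0 J2=0
P@0,2 dof=1 J1 → L=3 J1=1 J2=0
add link → L=4 J1=1 J2=0
add link → L=5 J1=1 J2=0
add link → L=6 J1=1 J2=0
R@4,5 dof=1 J1 → L=6 J1=2 J2=0
add link → L=7 J1=2 J2=0
add link → L=8 J1=2 J2=0
PS@3,7 dof=2 J2 → L=8 J1=2 J2=1
R@0,5 dof=1 J1 → L=8 J1=3 J2=1
add link → L=9 J1=3 J2=1
P@0,8 dof=1 J1 → L=9 J1=4 J2=1
PS@6,2 dof=2 J2 → L=9 J1=4 J2=2
PS@7,0 dof=2 J2 → L=9 J1=4 J2=3
C@1,0 dof=2 J2 → L=9 J1=4 J2=4
P@3,5 dof=1 J1 → L=9 J1=5 J2=4
R@8,3 dof=1 J1 → L=9 J1=6 J2=4
PS@0,4 dof=2 J2 → L=9 J1=6 J2=5
R@1,3 dof=1 J1 → L=9 J1=7 J2=5
M=3(L−1)−2J1−J2=3·8−2·7−5=5

M = 5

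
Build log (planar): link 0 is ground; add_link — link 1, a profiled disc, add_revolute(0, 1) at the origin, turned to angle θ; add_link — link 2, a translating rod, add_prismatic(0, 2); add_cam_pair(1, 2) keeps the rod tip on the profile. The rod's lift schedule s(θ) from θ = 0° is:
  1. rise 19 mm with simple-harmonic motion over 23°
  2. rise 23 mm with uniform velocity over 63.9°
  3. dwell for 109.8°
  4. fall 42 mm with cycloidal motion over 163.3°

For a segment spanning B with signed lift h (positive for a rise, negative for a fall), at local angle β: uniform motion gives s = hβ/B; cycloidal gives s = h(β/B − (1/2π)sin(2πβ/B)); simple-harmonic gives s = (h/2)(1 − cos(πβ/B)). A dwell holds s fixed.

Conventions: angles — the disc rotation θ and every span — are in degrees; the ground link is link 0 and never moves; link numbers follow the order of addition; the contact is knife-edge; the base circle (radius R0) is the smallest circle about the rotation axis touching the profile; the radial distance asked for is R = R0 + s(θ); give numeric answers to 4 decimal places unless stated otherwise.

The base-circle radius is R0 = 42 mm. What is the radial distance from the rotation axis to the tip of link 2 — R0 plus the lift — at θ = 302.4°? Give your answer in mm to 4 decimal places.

seg 1 [0°–23°] simple-harmonic, h=19: full span → s += 19 → s = 19.0000
seg 2 [23°–86.9°] uniform, h=23: full span → s += 23 → s = 42.0000
seg 3 [86.9°–196.7°] dwell: s stays 42.0000
seg 4 [196.7°–360°] cycloidal, h=-42: θ=302.4° here. β=105.7, B=163.3. -42·(0.6473 − sin(2π·0.6473)/(2π)) = -32.5254 → s = 9.4746
R = R0 + s = 42 + 9.4746 = 51.4746

51.4746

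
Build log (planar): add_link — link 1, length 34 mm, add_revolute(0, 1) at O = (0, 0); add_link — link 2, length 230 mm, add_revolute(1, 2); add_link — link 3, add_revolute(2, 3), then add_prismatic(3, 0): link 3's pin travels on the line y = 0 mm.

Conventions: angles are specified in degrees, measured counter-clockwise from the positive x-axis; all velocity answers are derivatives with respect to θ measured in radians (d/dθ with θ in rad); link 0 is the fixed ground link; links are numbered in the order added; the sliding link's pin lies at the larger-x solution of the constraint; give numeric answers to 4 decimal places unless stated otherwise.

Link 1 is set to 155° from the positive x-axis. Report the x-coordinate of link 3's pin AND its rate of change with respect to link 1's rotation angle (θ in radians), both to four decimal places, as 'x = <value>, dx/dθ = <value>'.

geometry: r = 34 mm, L = 230 mm, e = 0 mm
crank pin P = (r cos θ, r sin θ) = (-30.814465, 14.369021)
h = r sin θ − e = 14.369021 − 0 = 14.369021
x = r cos θ + √(L² − h²) = -30.814465 + 229.550716 = 198.736251
dx/dθ = −r sin θ − h·r cos θ/√(L² − h²) (θ in radians; h = 14.369021) = -12.440150

x = 198.7363, dx/dθ = -12.4402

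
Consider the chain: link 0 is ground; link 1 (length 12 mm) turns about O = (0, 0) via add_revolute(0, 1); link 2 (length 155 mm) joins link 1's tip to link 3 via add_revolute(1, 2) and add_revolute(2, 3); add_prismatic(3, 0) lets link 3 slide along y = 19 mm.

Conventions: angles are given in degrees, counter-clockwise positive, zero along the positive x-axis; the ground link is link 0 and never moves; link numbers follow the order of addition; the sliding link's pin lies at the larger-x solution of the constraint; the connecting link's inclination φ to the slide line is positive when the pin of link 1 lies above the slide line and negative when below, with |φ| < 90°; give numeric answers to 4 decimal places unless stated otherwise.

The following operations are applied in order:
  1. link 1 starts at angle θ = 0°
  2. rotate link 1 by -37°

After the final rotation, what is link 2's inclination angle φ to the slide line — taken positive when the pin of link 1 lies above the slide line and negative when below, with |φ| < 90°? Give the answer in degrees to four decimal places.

geometry: r = 12 mm, L = 155 mm, e = 19 mm; θ starts at 0°
rotate link 1 by -37°: θ ← 0° -37° = -37°
h = r sin θ − e = -7.221780 − 19 = -26.221780
sin φ = h / L = -26.221780 / 155 = -0.16917278
φ = arcsin(-0.16917278) = -9.739726°

-9.7397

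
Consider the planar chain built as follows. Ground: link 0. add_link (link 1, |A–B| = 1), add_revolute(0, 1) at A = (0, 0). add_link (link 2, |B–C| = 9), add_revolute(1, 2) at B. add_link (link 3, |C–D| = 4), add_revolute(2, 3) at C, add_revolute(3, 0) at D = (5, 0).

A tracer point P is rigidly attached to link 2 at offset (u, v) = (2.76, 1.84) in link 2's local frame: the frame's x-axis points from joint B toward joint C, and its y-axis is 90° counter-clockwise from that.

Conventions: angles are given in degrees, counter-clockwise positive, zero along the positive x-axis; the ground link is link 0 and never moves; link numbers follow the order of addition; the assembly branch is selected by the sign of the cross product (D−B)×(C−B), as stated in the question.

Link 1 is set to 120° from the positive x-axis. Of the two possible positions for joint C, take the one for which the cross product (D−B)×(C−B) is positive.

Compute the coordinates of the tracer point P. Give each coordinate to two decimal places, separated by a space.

A=(0,0), D=(5.00,0)
B = A + 1.00·(cos120°, sin120°) = (-0.5000, 0.8660)
|BD| = 5.5678
circle(B,9.00) ∩ circle(D,4.00): a=8.6211, h=2.5841
  candidates: C₊=(8.4181,2.0777) cross=14.387; C₋=(7.6142,-3.0275) cross=-14.387
  branch + wants cross > 0 → take C=(8.4181,2.0777) (cross=14.387)
ex = (C−B)/|BC| = (0.9909,0.1346); ey = (-0.1346,0.9909)
P = B + 2.76·ex + 1.84·ey = (1.9872,3.0609)

1.99 3.06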